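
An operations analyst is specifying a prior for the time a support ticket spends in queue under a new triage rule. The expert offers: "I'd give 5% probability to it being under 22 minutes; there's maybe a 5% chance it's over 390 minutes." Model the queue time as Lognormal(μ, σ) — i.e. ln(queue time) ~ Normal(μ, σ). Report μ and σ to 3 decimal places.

μ ≈ 4.529, σ ≈ 0.874

If T ~ Lognormal(μ,σ) then ln T ~ Normal(μ,σ), so the p-quantile of ln T is μ + z_p·σ.
ln(22) = 3.091 and ln(390) = 5.966; z_{0.05} = -1.645, z_{0.95} = 1.645.
σ = (5.966 − 3.091)/(1.645 − (-1.645)) = 0.874.
μ = 3.091 − (-1.645)·0.874 = 4.529.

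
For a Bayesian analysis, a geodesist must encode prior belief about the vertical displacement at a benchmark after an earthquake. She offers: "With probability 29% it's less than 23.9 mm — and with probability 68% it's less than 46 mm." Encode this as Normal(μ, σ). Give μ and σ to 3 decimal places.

The p-quantile of Normal(μ,σ) is μ + z_p·σ, with z_{0.29} = -0.5534 and z_{0.68} = 0.4677.
Eliminate σ: μ = (z₂·x₁ − z₁·x₂)/(z₂ − z₁) = (0.4677·23.9 − (-0.5534)·46)/1.021 = 35.877.
Then σ = (x₂ − x₁)/(z₂ − z₁) = (46 − 23.9)/1.021 = 21.644.

μ = 35.877, σ = 21.644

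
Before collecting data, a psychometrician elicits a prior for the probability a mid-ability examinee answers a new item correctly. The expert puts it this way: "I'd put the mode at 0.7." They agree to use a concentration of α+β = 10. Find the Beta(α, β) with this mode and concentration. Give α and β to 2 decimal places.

For α,β > 1 the Beta mode is (α−1)/(α+β−2). With α+β = 10, the mode is (α−1)/8.
Set (α−1)/8 = 0.7 → α = 1 + 0.7·8 = 6.60.
β = 10 − α = 3.40.

α = 6.60, β = 3.40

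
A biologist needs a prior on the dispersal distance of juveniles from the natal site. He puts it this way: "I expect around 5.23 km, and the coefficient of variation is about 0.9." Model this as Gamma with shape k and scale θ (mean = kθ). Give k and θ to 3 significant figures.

For Gamma(k, scale θ): mean = kθ, variance = kθ², so CV = 1/√k.
CV = 0.9, hence k = 1/CV² = 1.23.
Then θ = mean/k = 5.23/1.23 = 4.24.

k ≈ 1.23, θ ≈ 4.24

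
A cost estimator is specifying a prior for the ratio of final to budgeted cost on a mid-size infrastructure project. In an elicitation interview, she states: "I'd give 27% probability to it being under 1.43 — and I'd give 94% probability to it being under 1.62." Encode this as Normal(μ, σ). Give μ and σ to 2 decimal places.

μ = 1.48, σ = 0.09

For Normal(μ,σ), the p-quantile is μ + z_p·σ. Here z_{0.27} = -0.6128, z_{0.94} = 1.555.
So 1.43 = μ − 0.6128σ and 1.62 = μ + 1.555σ.
Subtracting: σ = (1.62 − 1.43)/(1.555 − (-0.6128)) = 0.09.
Then μ = 1.43 − (-0.6128)·0.09 = 1.48.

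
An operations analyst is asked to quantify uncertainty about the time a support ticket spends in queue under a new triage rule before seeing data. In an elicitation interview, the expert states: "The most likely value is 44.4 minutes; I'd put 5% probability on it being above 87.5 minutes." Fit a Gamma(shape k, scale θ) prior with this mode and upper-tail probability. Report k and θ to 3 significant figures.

Gamma(k,θ) with k>1 has mode (k−1)θ, so θ = 44.4/(k−1).
Need P(X < 87.5) = 0.95 with θ tied to k this way. Start at k = 2, θ = 44.4: P(X<87.5) ≈ 0.586.
Too low — raise k to concentrate. Iterating converges to k ≈ 7.03.
Then θ = 44.4/(7.03−1) ≈ 7.37.

k ≈ 7.03, θ ≈ 7.37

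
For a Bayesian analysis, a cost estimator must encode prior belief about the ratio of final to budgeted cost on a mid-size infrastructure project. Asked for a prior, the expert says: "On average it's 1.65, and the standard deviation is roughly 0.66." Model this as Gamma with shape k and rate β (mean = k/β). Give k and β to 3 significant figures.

For Gamma(k, rate β): mean = k/β, variance = k/β², so CV = 1/√k.
CV = SD/mean = 0.66/1.65 = 0.4, hence k = 1/CV² = 6.25.
Then β = k/mean = 6.25/1.65 = 3.79.

k ≈ 6.25, β ≈ 3.79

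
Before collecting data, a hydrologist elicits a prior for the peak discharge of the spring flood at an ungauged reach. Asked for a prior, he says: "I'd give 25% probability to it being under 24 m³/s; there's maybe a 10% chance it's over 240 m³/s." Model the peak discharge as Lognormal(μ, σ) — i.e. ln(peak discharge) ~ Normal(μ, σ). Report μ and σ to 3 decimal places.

If T ~ Lognormal(μ,σ) then ln T ~ Normal(μ,σ), so the p-quantile of ln T is μ + z_p·σ.
ln(24) = 3.178 and ln(240) = 5.481; z_{0.25} = -0.6745, z_{0.9} = 1.282.
σ = (5.481 − 3.178)/(1.282 − (-0.6745)) = 1.177.
μ = 3.178 − (-0.6745)·1.177 = 3.972.

μ ≈ 3.972, σ ≈ 1.177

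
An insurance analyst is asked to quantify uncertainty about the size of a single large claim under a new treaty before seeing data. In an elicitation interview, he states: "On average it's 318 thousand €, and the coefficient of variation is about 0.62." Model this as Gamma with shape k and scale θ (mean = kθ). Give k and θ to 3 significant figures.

For Gamma(k, scale θ): mean = kθ, variance = kθ², so CV = 1/√k.
CV = 0.62, hence k = 1/CV² = 2.6.
Then θ = mean/k = 318/2.6 = 122.

k ≈ 2.6, θ ≈ 122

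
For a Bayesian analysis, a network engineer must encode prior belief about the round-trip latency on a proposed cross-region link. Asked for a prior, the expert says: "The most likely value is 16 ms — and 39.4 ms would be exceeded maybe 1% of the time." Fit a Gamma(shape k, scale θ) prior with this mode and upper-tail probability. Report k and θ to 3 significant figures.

k ≈ 6.8, θ ≈ 2.76

Gamma(k,θ) with k>1 has mode (k−1)θ, so θ = 16/(k−1).
Need P(X < 39.4) = 0.99 with θ tied to k this way. Start at k = 2, θ = 16: P(X<39.4) ≈ 0.705.
Too low — raise k to concentrate. Iterating converges to k ≈ 6.8.
Then θ = 16/(6.8−1) ≈ 2.76.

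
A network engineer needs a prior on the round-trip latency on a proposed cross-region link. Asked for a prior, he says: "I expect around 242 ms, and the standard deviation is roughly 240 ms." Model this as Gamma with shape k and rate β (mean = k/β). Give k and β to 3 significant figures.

k ≈ 1.02, β ≈ 0.0042

For Gamma(k, rate β): mean = k/β, variance = k/β², so CV = 1/√k.
CV = SD/mean = 240/242 = 0.9917, hence k = 1/CV² = 1.02.
Then β = k/mean = 1.02/242 = 0.0042.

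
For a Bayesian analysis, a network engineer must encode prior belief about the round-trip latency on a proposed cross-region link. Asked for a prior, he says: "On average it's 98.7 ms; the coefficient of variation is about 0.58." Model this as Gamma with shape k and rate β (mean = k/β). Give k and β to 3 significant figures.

For Gamma(k, rate β): mean = k/β, variance = k/β², so CV = 1/√k.
CV = 0.58, hence k = 1/CV² = 2.97.
Then β = k/mean = 2.97/98.7 = 0.0301.

k ≈ 2.97, β ≈ 0.0301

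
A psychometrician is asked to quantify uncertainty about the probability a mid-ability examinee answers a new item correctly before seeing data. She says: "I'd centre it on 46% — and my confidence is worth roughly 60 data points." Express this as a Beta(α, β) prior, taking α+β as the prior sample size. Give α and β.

α = 27.6, β = 32.4

Under the effective-sample-size interpretation, Beta(α, β) has prior mean α/(α+β) and prior sample size α+β.
So α+β = 60 and α/(α+β) = 0.46, giving α = 0.46·60 = 27.6 and β = 60 − 27.6 = 32.4.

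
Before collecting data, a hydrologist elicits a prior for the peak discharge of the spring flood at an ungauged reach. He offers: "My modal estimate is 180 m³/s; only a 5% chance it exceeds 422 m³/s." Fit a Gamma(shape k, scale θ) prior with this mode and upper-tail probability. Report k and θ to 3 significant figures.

k ≈ 4.77, θ ≈ 47.8

Gamma(k,θ) with k>1 has mode (k−1)θ, so θ = 180/(k−1).
Need P(X < 422) = 0.95 with θ tied to k this way. Start at k = 2, θ = 180: P(X<422) ≈ 0.679.
Too low — raise k to concentrate. Iterating converges to k ≈ 4.77.
Then θ = 180/(4.77−1) ≈ 47.8.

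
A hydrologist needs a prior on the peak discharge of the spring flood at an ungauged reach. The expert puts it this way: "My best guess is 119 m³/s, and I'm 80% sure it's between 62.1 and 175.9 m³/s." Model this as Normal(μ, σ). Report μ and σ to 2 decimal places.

A symmetric 80% interval runs μ ± z·σ with z = 1.282.
Half-width = 56.9, so σ = 56.9/1.282 = 44.40.
μ is the stated best guess, 119.00.

μ = 119.00, σ = 44.40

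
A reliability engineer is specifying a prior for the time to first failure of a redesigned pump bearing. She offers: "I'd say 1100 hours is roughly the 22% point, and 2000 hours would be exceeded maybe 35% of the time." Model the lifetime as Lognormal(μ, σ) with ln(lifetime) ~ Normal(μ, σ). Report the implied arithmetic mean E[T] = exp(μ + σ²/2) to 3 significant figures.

If T ~ Lognormal(μ,σ) then ln T ~ Normal(μ,σ), so the p-quantile of ln T is μ + z_p·σ.
ln(1100) = 7.003 and ln(2000) = 7.601; z_{0.22} = -0.7722, z_{0.65} = 0.3853.
σ = (7.601 − 7.003)/(0.3853 − (-0.7722)) = 0.516.
μ = 7.003 − (-0.7722)·0.516 = 7.402.
E[T] = exp(μ + σ²/2) = exp(7.402 + 0.1334) = 1870 hours.

E[T] ≈ 1870 hours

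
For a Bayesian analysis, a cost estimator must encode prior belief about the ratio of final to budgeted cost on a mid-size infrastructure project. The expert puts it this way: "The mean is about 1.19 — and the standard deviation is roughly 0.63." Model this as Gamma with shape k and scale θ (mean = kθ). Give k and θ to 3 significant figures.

For Gamma(k, scale θ): mean = kθ, variance = kθ², so CV = 1/√k.
CV = SD/mean = 0.63/1.19 = 0.5294, hence k = 1/CV² = 3.57.
Then θ = mean/k = 1.19/3.57 = 0.334.

k ≈ 3.57, θ ≈ 0.334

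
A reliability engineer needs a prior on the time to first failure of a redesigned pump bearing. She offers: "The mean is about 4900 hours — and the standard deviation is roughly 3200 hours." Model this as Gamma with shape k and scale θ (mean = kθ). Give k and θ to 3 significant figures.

k ≈ 2.34, θ ≈ 2090

For Gamma(k, scale θ): mean = kθ, variance = kθ², so CV = 1/√k.
CV = SD/mean = 3200/4900 = 0.6531, hence k = 1/CV² = 2.34.
Then θ = mean/k = 4900/2.34 = 2090.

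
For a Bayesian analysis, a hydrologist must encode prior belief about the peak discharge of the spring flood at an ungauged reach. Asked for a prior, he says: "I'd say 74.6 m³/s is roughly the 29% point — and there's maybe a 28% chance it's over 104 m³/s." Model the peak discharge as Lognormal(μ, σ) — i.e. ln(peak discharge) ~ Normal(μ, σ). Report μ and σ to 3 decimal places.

If T ~ Lognormal(μ,σ) then ln T ~ Normal(μ,σ), so the p-quantile of ln T is μ + z_p·σ.
ln(74.6) = 4.312 and ln(104) = 4.644; z_{0.29} = -0.5534, z_{0.72} = 0.5828.
σ = (4.644 − 4.312)/(0.5828 − (-0.5534)) = 0.292.
μ = 4.312 − (-0.5534)·0.292 = 4.474.

μ ≈ 4.474, σ ≈ 0.292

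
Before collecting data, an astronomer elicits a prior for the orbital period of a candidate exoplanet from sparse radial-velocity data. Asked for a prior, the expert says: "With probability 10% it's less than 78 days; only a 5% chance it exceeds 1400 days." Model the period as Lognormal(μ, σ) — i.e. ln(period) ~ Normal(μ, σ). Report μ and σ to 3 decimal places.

μ ≈ 5.621, σ ≈ 0.987

If T ~ Lognormal(μ,σ) then ln T ~ Normal(μ,σ), so the p-quantile of ln T is μ + z_p·σ.
ln(78) = 4.357 and ln(1400) = 7.244; z_{0.1} = -1.282, z_{0.95} = 1.645.
σ = (7.244 − 4.357)/(1.645 − (-1.282)) = 0.987.
μ = 4.357 − (-1.282)·0.987 = 5.621.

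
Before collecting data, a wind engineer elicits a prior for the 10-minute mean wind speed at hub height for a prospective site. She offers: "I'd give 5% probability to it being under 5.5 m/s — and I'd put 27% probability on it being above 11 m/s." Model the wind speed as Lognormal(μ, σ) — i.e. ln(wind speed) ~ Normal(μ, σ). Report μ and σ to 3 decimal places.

μ ≈ 2.210, σ ≈ 0.307

If T ~ Lognormal(μ,σ) then ln T ~ Normal(μ,σ), so the p-quantile of ln T is μ + z_p·σ.
ln(5.5) = 1.705 and ln(11) = 2.398; z_{0.05} = -1.645, z_{0.73} = 0.6128.
σ = (2.398 − 1.705)/(0.6128 − (-1.645)) = 0.307.
μ = 1.705 − (-1.645)·0.307 = 2.210.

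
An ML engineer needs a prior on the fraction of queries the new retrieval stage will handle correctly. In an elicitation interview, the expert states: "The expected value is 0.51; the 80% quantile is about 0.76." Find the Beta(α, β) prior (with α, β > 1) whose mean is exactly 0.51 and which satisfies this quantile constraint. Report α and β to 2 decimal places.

With mean 0.51 fixed, write α = 0.51s, β = 0.49s where s = α+β.
Need P(θ < 0.76) = 0.8 under Beta(0.51s, 0.49s). Normal approximation: (q−m)/√(m(1−m)/s) ≈ z_{0.8} = 0.842, so s ≈ 0.51·0.49·(0.842)²/(0.76−0.51)² = 2.8.
At s = 2.8: P(θ<0.76) ≈ 0.796. Adjusting to match 0.8 gives s ≈ 2.91.
So α = 0.51·2.91 ≈ 1.48, β = 0.49·2.91 ≈ 1.42.

α ≈ 1.48, β ≈ 1.42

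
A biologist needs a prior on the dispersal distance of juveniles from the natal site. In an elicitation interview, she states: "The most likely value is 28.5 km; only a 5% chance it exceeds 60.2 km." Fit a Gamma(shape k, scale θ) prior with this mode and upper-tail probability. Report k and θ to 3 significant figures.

Gamma(k,θ) with k>1 has mode (k−1)θ, so θ = 28.5/(k−1).
Need P(X < 60.2) = 0.95 with θ tied to k this way. Start at k = 2, θ = 28.5: P(X<60.2) ≈ 0.624.
Too low — raise k to concentrate. Iterating converges to k ≈ 5.94.
Then θ = 28.5/(5.94−1) ≈ 5.77.

k ≈ 5.94, θ ≈ 5.77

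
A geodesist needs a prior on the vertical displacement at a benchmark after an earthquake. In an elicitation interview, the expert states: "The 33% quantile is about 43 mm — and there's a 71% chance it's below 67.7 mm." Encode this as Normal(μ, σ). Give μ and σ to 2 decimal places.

For Normal(μ,σ), the p-quantile is μ + z_p·σ. Here z_{0.33} = -0.4399, z_{0.71} = 0.5534.
So 43 = μ − 0.4399σ and 67.7 = μ + 0.5534σ.
Subtracting: σ = (67.7 − 43)/(0.5534 − (-0.4399)) = 24.87.
Then μ = 43 − (-0.4399)·24.87 = 53.94.

μ = 53.94, σ = 24.87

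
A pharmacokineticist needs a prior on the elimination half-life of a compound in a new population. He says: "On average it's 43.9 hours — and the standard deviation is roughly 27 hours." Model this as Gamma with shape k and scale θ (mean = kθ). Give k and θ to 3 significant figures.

k ≈ 2.64, θ ≈ 16.6

For Gamma(k, scale θ): mean = kθ, variance = kθ², so CV = 1/√k.
CV = SD/mean = 27/43.9 = 0.615, hence k = 1/CV² = 2.64.
Then θ = mean/k = 43.9/2.64 = 16.6.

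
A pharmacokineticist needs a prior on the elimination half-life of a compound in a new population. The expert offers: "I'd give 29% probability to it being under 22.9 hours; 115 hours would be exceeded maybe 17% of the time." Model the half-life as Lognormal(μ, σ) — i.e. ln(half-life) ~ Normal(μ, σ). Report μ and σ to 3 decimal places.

μ ≈ 3.724, σ ≈ 1.070

If T ~ Lognormal(μ,σ) then ln T ~ Normal(μ,σ), so the p-quantile of ln T is μ + z_p·σ.
ln(22.9) = 3.131 and ln(115) = 4.745; z_{0.29} = -0.5534, z_{0.83} = 0.9542.
σ = (4.745 − 3.131)/(0.9542 − (-0.5534)) = 1.070.
μ = 3.131 − (-0.5534)·1.070 = 3.724.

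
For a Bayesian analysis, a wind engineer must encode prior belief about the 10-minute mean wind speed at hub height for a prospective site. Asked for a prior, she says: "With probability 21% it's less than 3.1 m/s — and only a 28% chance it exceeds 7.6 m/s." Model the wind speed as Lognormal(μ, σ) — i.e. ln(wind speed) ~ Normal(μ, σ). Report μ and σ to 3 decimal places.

If T ~ Lognormal(μ,σ) then ln T ~ Normal(μ,σ), so the p-quantile of ln T is μ + z_p·σ.
ln(3.1) = 1.131 and ln(7.6) = 2.028; z_{0.21} = -0.8064, z_{0.72} = 0.5828.
σ = (2.028 − 1.131)/(0.5828 − (-0.8064)) = 0.645.
μ = 1.131 − (-0.8064)·0.645 = 1.652.

μ ≈ 1.652, σ ≈ 0.645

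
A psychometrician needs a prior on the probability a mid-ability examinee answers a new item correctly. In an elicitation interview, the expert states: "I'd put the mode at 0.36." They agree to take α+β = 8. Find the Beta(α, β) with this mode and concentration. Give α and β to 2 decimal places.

For α,β > 1 the Beta mode is (α−1)/(α+β−2). With α+β = 8, the mode is (α−1)/6.
Set (α−1)/6 = 0.36 → α = 1 + 0.36·6 = 3.16.
β = 8 − α = 4.84.

α = 3.16, β = 4.84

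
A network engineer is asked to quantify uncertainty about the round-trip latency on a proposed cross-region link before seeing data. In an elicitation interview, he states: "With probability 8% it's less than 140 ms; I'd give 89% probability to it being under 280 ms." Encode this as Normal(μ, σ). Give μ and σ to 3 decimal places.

μ = 214.749, σ = 53.200

For Normal(μ,σ), the p-quantile is μ + z_p·σ. Here z_{0.08} = -1.405, z_{0.89} = 1.227.
So 140 = μ − 1.405σ and 280 = μ + 1.227σ.
Subtracting: σ = (280 − 140)/(1.227 − (-1.405)) = 53.200.
Then μ = 140 − (-1.405)·53.200 = 214.749.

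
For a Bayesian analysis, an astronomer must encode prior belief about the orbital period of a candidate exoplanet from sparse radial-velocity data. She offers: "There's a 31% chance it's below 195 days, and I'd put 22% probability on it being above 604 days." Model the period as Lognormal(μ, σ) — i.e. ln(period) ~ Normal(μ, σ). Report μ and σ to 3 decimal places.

μ ≈ 5.715, σ ≈ 0.892

If T ~ Lognormal(μ,σ) then ln T ~ Normal(μ,σ), so the p-quantile of ln T is μ + z_p·σ.
ln(195) = 5.273 and ln(604) = 6.404; z_{0.31} = -0.4959, z_{0.78} = 0.7722.
σ = (6.404 − 5.273)/(0.7722 − (-0.4959)) = 0.892.
μ = 5.273 − (-0.4959)·0.892 = 5.715.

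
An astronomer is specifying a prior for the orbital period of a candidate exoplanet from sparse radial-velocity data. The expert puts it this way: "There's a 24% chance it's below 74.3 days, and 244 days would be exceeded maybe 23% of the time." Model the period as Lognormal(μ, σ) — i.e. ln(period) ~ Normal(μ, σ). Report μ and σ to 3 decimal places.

If T ~ Lognormal(μ,σ) then ln T ~ Normal(μ,σ), so the p-quantile of ln T is μ + z_p·σ.
ln(74.3) = 4.308 and ln(244) = 5.497; z_{0.24} = -0.7063, z_{0.77} = 0.7388.
σ = (5.497 − 4.308)/(0.7388 − (-0.7063)) = 0.823.
μ = 4.308 − (-0.7063)·0.823 = 4.889.

μ ≈ 4.889, σ ≈ 0.823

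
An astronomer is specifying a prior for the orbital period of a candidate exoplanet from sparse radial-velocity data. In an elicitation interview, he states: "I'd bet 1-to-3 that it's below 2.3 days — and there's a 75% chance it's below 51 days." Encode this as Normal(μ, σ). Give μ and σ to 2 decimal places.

The p-quantile of Normal(μ,σ) is μ + z_p·σ, with z_{0.25} = -0.6745 and z_{0.75} = 0.6745.
Eliminate σ: μ = (z₂·x₁ − z₁·x₂)/(z₂ − z₁) = (0.6745·2.3 − (-0.6745)·51)/1.349 = 26.65.
Then σ = (x₂ − x₁)/(z₂ − z₁) = (51 − 2.3)/1.349 = 36.10.

μ = 26.65, σ = 36.10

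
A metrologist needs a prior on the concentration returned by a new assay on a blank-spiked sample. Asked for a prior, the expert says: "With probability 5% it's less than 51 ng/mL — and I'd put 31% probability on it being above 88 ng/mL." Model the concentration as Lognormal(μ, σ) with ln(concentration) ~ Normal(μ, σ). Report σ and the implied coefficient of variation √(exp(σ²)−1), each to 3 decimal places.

σ ≈ 0.255, CV ≈ 0.259

If T ~ Lognormal(μ,σ) then ln T ~ Normal(μ,σ), so the p-quantile of ln T is μ + z_p·σ.
ln(51) = 3.932 and ln(88) = 4.477; z_{0.05} = -1.645, z_{0.69} = 0.4959.
σ = (4.477 − 3.932)/(0.4959 − (-1.645)) = 0.255.
μ = 3.932 − (-1.645)·0.255 = 4.351.
CV = √(exp(σ²)−1) = √(exp(0.0649)−1) = 0.259.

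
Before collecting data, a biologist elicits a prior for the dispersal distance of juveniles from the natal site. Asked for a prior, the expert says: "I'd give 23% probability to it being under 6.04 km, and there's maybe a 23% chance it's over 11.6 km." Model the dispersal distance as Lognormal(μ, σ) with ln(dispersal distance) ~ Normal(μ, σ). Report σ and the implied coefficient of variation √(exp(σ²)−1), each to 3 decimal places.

If T ~ Lognormal(μ,σ) then ln T ~ Normal(μ,σ), so the p-quantile of ln T is μ + z_p·σ.
ln(6.04) = 1.798 and ln(11.6) = 2.451; z_{0.23} = -0.7388, z_{0.77} = 0.7388.
σ = (2.451 − 1.798)/(0.7388 − (-0.7388)) = 0.442.
μ = 1.798 − (-0.7388)·0.442 = 2.125.
CV = √(exp(σ²)−1) = √(exp(0.1950)−1) = 0.464.

σ ≈ 0.442, CV ≈ 0.464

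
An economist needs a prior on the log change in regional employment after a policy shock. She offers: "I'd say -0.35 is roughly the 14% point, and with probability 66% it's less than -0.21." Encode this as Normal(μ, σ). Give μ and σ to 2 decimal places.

μ = -0.25, σ = 0.09

The p-quantile of Normal(μ,σ) is μ + z_p·σ, with z_{0.14} = -1.08 and z_{0.66} = 0.4125.
Eliminate σ: μ = (z₂·x₁ − z₁·x₂)/(z₂ − z₁) = (0.4125·-0.35 − (-1.08)·-0.21)/1.493 = -0.25.
Then σ = (x₂ − x₁)/(z₂ − z₁) = (-0.21 − -0.35)/1.493 = 0.09.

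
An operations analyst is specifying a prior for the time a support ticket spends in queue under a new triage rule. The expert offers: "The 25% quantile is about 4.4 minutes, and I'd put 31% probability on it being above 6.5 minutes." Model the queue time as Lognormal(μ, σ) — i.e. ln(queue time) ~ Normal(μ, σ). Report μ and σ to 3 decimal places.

If T ~ Lognormal(μ,σ) then ln T ~ Normal(μ,σ), so the p-quantile of ln T is μ + z_p·σ.
ln(4.4) = 1.482 and ln(6.5) = 1.872; z_{0.25} = -0.6745, z_{0.69} = 0.4959.
σ = (1.872 − 1.482)/(0.4959 − (-0.6745)) = 0.333.
μ = 1.482 − (-0.6745)·0.333 = 1.706.

μ ≈ 1.706, σ ≈ 0.333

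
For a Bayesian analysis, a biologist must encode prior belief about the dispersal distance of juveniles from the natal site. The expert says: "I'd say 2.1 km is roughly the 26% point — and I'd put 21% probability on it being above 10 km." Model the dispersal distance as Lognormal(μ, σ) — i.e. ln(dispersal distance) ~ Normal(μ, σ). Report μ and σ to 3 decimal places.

If T ~ Lognormal(μ,σ) then ln T ~ Normal(μ,σ), so the p-quantile of ln T is μ + z_p·σ.
ln(2.1) = 0.7419 and ln(10) = 2.303; z_{0.26} = -0.6433, z_{0.79} = 0.8064.
σ = (2.303 − 0.7419)/(0.8064 − (-0.6433)) = 1.076.
μ = 0.7419 − (-0.6433)·1.076 = 1.434.

μ ≈ 1.434, σ ≈ 1.076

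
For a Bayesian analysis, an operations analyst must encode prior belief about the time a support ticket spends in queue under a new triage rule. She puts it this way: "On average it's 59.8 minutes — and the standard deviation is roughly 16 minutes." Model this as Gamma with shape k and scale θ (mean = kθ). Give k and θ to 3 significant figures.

For Gamma(k, scale θ): mean = kθ, variance = kθ², so CV = 1/√k.
CV = SD/mean = 16/59.8 = 0.2676, hence k = 1/CV² = 14.
Then θ = mean/k = 59.8/14 = 4.28.

k ≈ 14, θ ≈ 4.28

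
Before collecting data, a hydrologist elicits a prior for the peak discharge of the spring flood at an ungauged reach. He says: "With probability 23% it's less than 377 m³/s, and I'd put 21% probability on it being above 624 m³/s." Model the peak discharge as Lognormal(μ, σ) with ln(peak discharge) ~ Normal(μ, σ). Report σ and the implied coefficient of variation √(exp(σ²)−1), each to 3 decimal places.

σ ≈ 0.326, CV ≈ 0.335

If T ~ Lognormal(μ,σ) then ln T ~ Normal(μ,σ), so the p-quantile of ln T is μ + z_p·σ.
ln(377) = 5.932 and ln(624) = 6.436; z_{0.23} = -0.7388, z_{0.79} = 0.8064.
σ = (6.436 − 5.932)/(0.8064 − (-0.7388)) = 0.326.
μ = 5.932 − (-0.7388)·0.326 = 6.173.
CV = √(exp(σ²)−1) = √(exp(0.1063)−1) = 0.335.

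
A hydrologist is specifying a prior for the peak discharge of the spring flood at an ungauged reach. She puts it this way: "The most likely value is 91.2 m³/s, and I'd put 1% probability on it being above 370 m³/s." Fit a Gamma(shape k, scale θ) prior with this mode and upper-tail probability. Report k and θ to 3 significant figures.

k ≈ 3.12, θ ≈ 43

Gamma(k,θ) with k>1 has mode (k−1)θ, so θ = 91.2/(k−1).
Need P(X < 370) = 0.99 with θ tied to k this way. Start at k = 2, θ = 91.2: P(X<370) ≈ 0.913.
Too low — raise k to concentrate. Iterating converges to k ≈ 3.12.
Then θ = 91.2/(3.12−1) ≈ 43.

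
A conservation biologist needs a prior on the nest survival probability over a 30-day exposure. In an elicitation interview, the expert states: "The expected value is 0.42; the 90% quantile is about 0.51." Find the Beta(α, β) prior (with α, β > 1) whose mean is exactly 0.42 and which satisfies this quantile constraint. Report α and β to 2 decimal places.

α ≈ 20.92, β ≈ 28.89

With mean 0.42 fixed, write α = 0.42s, β = 0.58s where s = α+β.
Need P(θ < 0.51) = 0.9 under Beta(0.42s, 0.58s). Normal approximation: (q−m)/√(m(1−m)/s) ≈ z_{0.9} = 1.28, so s ≈ 0.42·0.58·(1.28)²/(0.51−0.42)² = 49.4.
At s = 49.4: P(θ<0.51) ≈ 0.899. Adjusting to match 0.9 gives s ≈ 49.82.
So α = 0.42·49.82 ≈ 20.92, β = 0.58·49.82 ≈ 28.89.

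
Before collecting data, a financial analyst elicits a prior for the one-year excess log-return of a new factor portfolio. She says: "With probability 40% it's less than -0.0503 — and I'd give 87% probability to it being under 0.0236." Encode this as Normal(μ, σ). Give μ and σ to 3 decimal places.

μ = -0.037, σ = 0.054

For Normal(μ,σ), the p-quantile is μ + z_p·σ. Here z_{0.4} = -0.2533, z_{0.87} = 1.126.
So -0.0503 = μ − 0.2533σ and 0.0236 = μ + 1.126σ.
Subtracting: σ = (0.0236 − -0.0503)/(1.126 − (-0.2533)) = 0.054.
Then μ = -0.0503 − (-0.2533)·0.054 = -0.037.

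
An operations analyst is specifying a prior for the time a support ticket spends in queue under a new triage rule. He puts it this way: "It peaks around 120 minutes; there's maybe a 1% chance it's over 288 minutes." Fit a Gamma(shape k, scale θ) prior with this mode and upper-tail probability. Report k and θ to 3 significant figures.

k ≈ 7.18, θ ≈ 19.4

Gamma(k,θ) with k>1 has mode (k−1)θ, so θ = 120/(k−1).
Need P(X < 288) = 0.99 with θ tied to k this way. Start at k = 2, θ = 120: P(X<288) ≈ 0.692.
Too low — raise k to concentrate. Iterating converges to k ≈ 7.18.
Then θ = 120/(7.18−1) ≈ 19.4.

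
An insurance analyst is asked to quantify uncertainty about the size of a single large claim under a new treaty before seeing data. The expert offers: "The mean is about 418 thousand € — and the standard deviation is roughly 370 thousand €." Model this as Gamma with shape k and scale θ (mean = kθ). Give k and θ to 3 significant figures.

k ≈ 1.28, θ ≈ 328

For Gamma(k, scale θ): mean = kθ, variance = kθ², so CV = 1/√k.
CV = SD/mean = 370/418 = 0.8852, hence k = 1/CV² = 1.28.
Then θ = mean/k = 418/1.28 = 328.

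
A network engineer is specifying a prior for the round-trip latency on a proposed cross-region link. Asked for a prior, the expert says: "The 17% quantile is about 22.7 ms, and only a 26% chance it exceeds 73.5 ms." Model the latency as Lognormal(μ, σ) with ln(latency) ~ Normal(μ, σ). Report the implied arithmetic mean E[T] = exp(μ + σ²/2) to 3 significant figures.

E[T] ≈ 60 ms

If T ~ Lognormal(μ,σ) then ln T ~ Normal(μ,σ), so the p-quantile of ln T is μ + z_p·σ.
ln(22.7) = 3.122 and ln(73.5) = 4.297; z_{0.17} = -0.9542, z_{0.74} = 0.6433.
σ = (4.297 − 3.122)/(0.6433 − (-0.9542)) = 0.735.
μ = 3.122 − (-0.9542)·0.735 = 3.824.
E[T] = exp(μ + σ²/2) = exp(3.824 + 0.2705) = 60 ms.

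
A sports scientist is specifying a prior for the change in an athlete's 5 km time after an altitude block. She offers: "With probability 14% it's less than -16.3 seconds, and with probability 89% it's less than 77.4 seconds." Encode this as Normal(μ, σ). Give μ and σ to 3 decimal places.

The p-quantile of Normal(μ,σ) is μ + z_p·σ, with z_{0.14} = -1.08 and z_{0.89} = 1.227.
Eliminate σ: μ = (z₂·x₁ − z₁·x₂)/(z₂ − z₁) = (1.227·-16.3 − (-1.08)·77.4)/2.307 = 27.581.
Then σ = (x₂ − x₁)/(z₂ − z₁) = (77.4 − -16.3)/2.307 = 40.618.

μ = 27.581, σ = 40.618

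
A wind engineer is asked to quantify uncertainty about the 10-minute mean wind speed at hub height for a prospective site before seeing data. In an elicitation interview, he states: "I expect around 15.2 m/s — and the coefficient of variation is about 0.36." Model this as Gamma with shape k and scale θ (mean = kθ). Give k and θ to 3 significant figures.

k ≈ 7.72, θ ≈ 1.97

For Gamma(k, scale θ): mean = kθ, variance = kθ², so CV = 1/√k.
CV = 0.36, hence k = 1/CV² = 7.72.
Then θ = mean/k = 15.2/7.72 = 1.97.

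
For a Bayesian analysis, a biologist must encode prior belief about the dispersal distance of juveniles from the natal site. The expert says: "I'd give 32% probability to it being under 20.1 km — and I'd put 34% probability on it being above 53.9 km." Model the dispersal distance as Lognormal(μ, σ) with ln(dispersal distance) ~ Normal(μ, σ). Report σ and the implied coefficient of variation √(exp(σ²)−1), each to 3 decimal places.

σ ≈ 1.121, CV ≈ 1.585

If T ~ Lognormal(μ,σ) then ln T ~ Normal(μ,σ), so the p-quantile of ln T is μ + z_p·σ.
ln(20.1) = 3.001 and ln(53.9) = 3.987; z_{0.32} = -0.4677, z_{0.66} = 0.4125.
σ = (3.987 − 3.001)/(0.4125 − (-0.4677)) = 1.121.
μ = 3.001 − (-0.4677)·1.121 = 3.525.
CV = √(exp(σ²)−1) = √(exp(1.2560)−1) = 1.585.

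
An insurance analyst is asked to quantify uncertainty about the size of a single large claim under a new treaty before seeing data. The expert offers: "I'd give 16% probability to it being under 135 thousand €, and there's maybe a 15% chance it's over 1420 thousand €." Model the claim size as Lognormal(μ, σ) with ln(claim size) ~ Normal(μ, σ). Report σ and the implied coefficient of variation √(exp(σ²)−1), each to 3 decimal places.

If T ~ Lognormal(μ,σ) then ln T ~ Normal(μ,σ), so the p-quantile of ln T is μ + z_p·σ.
ln(135) = 4.905 and ln(1420) = 7.258; z_{0.16} = -0.9945, z_{0.85} = 1.036.
σ = (7.258 − 4.905)/(1.036 − (-0.9945)) = 1.159.
μ = 4.905 − (-0.9945)·1.159 = 6.058.
CV = √(exp(σ²)−1) = √(exp(1.3425)−1) = 1.682.

σ ≈ 1.159, CV ≈ 1.682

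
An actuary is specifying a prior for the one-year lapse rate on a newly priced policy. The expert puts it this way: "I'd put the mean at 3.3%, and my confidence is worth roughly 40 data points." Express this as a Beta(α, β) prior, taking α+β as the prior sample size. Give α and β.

Under the effective-sample-size interpretation, Beta(α, β) has prior mean α/(α+β) and prior sample size α+β.
So α+β = 40 and α/(α+β) = 0.033, giving α = 0.033·40 = 1.32 and β = 40 − 1.32 = 38.68.

α = 1.32, β = 38.68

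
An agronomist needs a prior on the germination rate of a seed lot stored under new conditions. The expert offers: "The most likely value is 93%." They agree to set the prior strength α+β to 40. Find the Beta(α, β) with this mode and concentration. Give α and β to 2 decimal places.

For α,β > 1 the Beta mode is (α−1)/(α+β−2). With α+β = 40, the mode is (α−1)/38.
Set (α−1)/38 = 0.93 → α = 1 + 0.93·38 = 36.34.
β = 40 − α = 3.66.

α = 36.34, β = 3.66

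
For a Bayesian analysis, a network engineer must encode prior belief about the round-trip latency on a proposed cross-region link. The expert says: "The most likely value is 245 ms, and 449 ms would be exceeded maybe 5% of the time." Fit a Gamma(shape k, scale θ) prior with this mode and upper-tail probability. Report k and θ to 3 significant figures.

k ≈ 8.59, θ ≈ 32.3

Gamma(k,θ) with k>1 has mode (k−1)θ, so θ = 245/(k−1).
Need P(X < 449) = 0.95 with θ tied to k this way. Start at k = 2, θ = 245: P(X<449) ≈ 0.547.
Too low — raise k to concentrate. Iterating converges to k ≈ 8.59.
Then θ = 245/(8.59−1) ≈ 32.3.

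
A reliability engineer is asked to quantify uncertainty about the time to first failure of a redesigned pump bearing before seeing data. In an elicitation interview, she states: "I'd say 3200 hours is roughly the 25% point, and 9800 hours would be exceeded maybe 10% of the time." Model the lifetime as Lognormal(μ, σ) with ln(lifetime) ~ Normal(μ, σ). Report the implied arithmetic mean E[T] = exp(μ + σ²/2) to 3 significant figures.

If T ~ Lognormal(μ,σ) then ln T ~ Normal(μ,σ), so the p-quantile of ln T is μ + z_p·σ.
ln(3200) = 8.071 and ln(9800) = 9.19; z_{0.25} = -0.6745, z_{0.9} = 1.282.
σ = (9.19 − 8.071)/(1.282 − (-0.6745)) = 0.572.
μ = 8.071 − (-0.6745)·0.572 = 8.457.
E[T] = exp(μ + σ²/2) = exp(8.457 + 0.1637) = 5540 hours.

E[T] ≈ 5540 hours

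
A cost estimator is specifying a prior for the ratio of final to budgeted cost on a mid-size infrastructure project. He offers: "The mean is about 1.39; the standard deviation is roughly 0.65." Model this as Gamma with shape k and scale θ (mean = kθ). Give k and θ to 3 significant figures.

k ≈ 4.57, θ ≈ 0.304

For Gamma(k, scale θ): mean = kθ, variance = kθ², so CV = 1/√k.
CV = SD/mean = 0.65/1.39 = 0.4676, hence k = 1/CV² = 4.57.
Then θ = mean/k = 1.39/4.57 = 0.304.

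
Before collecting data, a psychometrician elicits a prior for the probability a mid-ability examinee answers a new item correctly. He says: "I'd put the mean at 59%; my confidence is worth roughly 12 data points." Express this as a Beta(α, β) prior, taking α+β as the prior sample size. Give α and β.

Under the effective-sample-size interpretation, Beta(α, β) has prior mean α/(α+β) and prior sample size α+β.
So α+β = 12 and α/(α+β) = 0.59, giving α = 0.59·12 = 7.08 and β = 12 − 7.08 = 4.92.

α = 7.08, β = 4.92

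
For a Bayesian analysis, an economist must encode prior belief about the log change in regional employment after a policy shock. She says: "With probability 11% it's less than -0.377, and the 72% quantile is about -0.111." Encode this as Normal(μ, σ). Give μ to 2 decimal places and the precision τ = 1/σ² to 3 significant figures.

The p-quantile of Normal(μ,σ) is μ + z_p·σ, with z_{0.11} = -1.227 and z_{0.72} = 0.5828.
Eliminate σ: μ = (z₂·x₁ − z₁·x₂)/(z₂ − z₁) = (0.5828·-0.377 − (-1.227)·-0.111)/1.809 = -0.20.
Then σ = (x₂ − x₁)/(z₂ − z₁) = (-0.111 − -0.377)/1.809 = 0.15.
Precision τ = 1/σ² = 1/0.147² = 46.3.

μ = -0.20, τ = 46.3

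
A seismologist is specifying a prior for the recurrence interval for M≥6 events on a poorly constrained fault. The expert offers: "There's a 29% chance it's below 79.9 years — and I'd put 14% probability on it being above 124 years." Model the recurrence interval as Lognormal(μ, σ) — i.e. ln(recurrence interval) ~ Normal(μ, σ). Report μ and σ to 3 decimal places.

If T ~ Lognormal(μ,σ) then ln T ~ Normal(μ,σ), so the p-quantile of ln T is μ + z_p·σ.
ln(79.9) = 4.381 and ln(124) = 4.82; z_{0.29} = -0.5534, z_{0.86} = 1.08.
σ = (4.82 − 4.381)/(1.08 − (-0.5534)) = 0.269.
μ = 4.381 − (-0.5534)·0.269 = 4.530.

μ ≈ 4.530, σ ≈ 0.269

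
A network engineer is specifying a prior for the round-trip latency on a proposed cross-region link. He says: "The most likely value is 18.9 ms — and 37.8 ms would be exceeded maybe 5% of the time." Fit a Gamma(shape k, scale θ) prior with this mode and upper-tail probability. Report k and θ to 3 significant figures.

k ≈ 6.77, θ ≈ 3.28

Gamma(k,θ) with k>1 has mode (k−1)θ, so θ = 18.9/(k−1).
Need P(X < 37.8) = 0.95 with θ tied to k this way. Start at k = 2, θ = 18.9: P(X<37.8) ≈ 0.594.
Too low — raise k to concentrate. Iterating converges to k ≈ 6.77.
Then θ = 18.9/(6.77−1) ≈ 3.28.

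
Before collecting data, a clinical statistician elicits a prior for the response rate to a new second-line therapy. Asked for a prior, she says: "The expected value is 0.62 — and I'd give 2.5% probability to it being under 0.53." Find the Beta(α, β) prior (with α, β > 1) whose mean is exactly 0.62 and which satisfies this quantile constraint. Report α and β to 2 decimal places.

With mean 0.62 fixed, write α = 0.62s, β = 0.38s where s = α+β.
Need P(θ < 0.53) = 0.025 under Beta(0.62s, 0.38s). Normal approximation: (q−m)/√(m(1−m)/s) ≈ z_{0.025} = -1.96, so s ≈ 0.62·0.38·(-1.96)²/(0.53−0.62)² = 111.7.
At s = 111.7: P(θ<0.53) ≈ 0.027. Adjusting to match 0.025 gives s ≈ 115.32.
So α = 0.62·115.32 ≈ 71.50, β = 0.38·115.32 ≈ 43.82.

α ≈ 71.50, β ≈ 43.82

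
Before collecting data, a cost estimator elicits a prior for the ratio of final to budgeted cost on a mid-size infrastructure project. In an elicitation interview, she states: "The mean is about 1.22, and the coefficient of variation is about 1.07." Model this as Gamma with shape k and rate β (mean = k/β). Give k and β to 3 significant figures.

For Gamma(k, rate β): mean = k/β, variance = k/β², so CV = 1/√k.
CV = 1.07, hence k = 1/CV² = 0.873.
Then β = k/mean = 0.873/1.22 = 0.716.

k ≈ 0.873, β ≈ 0.716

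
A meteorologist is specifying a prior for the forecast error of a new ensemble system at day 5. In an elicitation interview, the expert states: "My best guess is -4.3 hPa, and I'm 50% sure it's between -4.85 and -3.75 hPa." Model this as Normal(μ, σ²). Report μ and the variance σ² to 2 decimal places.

μ = -4.30, σ² = 0.66

A symmetric 50% interval runs μ ± z·σ with z = 0.6745.
Half-width = 0.55, so σ = 0.55/0.6745 = 0.815 and σ² = 0.66.
μ is the stated best guess, -4.30.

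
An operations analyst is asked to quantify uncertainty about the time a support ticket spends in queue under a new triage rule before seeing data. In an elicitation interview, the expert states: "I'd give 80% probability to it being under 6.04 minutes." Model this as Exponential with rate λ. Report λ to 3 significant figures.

P(T < 6.04) = 1 − e^(−λ·6.04) = 0.8, so λ = −ln(1−0.8)/6.04 = −ln(0.2)/6.04 = 0.266.

λ ≈ 0.266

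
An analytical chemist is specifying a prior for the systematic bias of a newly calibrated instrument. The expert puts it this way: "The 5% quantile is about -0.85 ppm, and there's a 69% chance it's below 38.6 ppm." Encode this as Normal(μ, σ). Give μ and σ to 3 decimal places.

μ = 29.462, σ = 18.429

For Normal(μ,σ), the p-quantile is μ + z_p·σ. Here z_{0.05} = -1.645, z_{0.69} = 0.4959.
So -0.85 = μ − 1.645σ and 38.6 = μ + 0.4959σ.
Subtracting: σ = (38.6 − -0.85)/(0.4959 − (-1.645)) = 18.429.
Then μ = -0.85 − (-1.645)·18.429 = 29.462.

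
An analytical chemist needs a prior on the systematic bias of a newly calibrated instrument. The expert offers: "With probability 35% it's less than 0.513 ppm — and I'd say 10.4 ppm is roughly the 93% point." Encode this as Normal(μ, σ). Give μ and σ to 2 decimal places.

μ = 2.56, σ = 5.31

The p-quantile of Normal(μ,σ) is μ + z_p·σ, with z_{0.35} = -0.3853 and z_{0.93} = 1.476.
Eliminate σ: μ = (z₂·x₁ − z₁·x₂)/(z₂ − z₁) = (1.476·0.513 − (-0.3853)·10.4)/1.861 = 2.56.
Then σ = (x₂ − x₁)/(z₂ − z₁) = (10.4 − 0.513)/1.861 = 5.31.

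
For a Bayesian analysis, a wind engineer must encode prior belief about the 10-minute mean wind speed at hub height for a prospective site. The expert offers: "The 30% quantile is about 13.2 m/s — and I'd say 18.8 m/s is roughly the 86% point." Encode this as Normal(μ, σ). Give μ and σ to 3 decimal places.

For Normal(μ,σ), the p-quantile is μ + z_p·σ. Here z_{0.3} = -0.5244, z_{0.86} = 1.08.
So 13.2 = μ − 0.5244σ and 18.8 = μ + 1.08σ.
Subtracting: σ = (18.8 − 13.2)/(1.08 − (-0.5244)) = 3.490.
Then μ = 13.2 − (-0.5244)·3.490 = 15.030.

μ = 15.030, σ = 3.490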